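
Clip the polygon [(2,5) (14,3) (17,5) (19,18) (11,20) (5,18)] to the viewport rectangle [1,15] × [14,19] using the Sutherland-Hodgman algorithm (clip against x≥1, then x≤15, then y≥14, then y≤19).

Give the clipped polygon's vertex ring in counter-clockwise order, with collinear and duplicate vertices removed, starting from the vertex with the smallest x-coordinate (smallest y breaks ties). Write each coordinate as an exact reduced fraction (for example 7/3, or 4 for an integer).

1. After x ≥ 1: [(2,5) (14,3) (17,5) (19,18) (11,20) (5,18)]
2. After x ≤ 15: [(2,5) (14,3) (15,11/3) (15,19) (11,20) (5,18)]
3. After y ≥ 14: [(53/13,14) (15,14) (15,19) (11,20) (5,18)]
4. After y ≤ 19: [(53/13,14) (15,14) (15,19) (15,19) (8,19) (5,18)]
5. Canonical ring: [(53/13,14) (15,14) (15,19) (8,19) (5,18)]

Clipped polygon: [(53/13,14) (15,14) (15,19) (8,19) (5,18)]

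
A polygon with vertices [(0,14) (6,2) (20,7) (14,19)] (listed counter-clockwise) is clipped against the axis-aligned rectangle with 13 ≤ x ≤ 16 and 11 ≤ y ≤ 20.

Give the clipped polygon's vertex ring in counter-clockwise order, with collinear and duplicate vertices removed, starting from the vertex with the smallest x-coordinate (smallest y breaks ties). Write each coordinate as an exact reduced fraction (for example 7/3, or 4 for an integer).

Clipped polygon: [(13,11) (16,11) (16,15) (14,19) (13,261/14)]

1. After x ≥ 13: [(13,261/14) (13,9/2) (20,7) (14,19)]
2. After x ≤ 16: [(13,261/14) (13,9/2) (16,39/7) (16,15) (14,19)]
3. After y ≥ 11: [(13,261/14) (13,11) (16,11) (16,15) (14,19)]
4. After y ≤ 20: [(13,261/14) (13,11) (16,11) (16,15) (14,19)]
5. Canonical ring: [(13,11) (16,11) (16,15) (14,19) (13,261/14)]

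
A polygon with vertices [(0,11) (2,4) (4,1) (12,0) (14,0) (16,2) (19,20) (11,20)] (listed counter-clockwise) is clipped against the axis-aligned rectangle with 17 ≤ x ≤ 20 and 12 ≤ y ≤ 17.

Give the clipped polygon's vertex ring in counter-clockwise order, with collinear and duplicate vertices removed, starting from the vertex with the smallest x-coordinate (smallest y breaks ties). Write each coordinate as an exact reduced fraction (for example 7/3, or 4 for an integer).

1. After x ≥ 17: [(17,8) (19,20) (17,20)]
2. After x ≤ 20: [(17,8) (19,20) (17,20)]
3. After y ≥ 12: [(17,12) (53/3,12) (19,20) (17,20)]
4. After y ≤ 17: [(17,17) (17,12) (53/3,12) (37/2,17)]
5. Canonical ring: [(17,12) (53/3,12) (37/2,17) (17,17)]

Clipped polygon: [(17,12) (53/3,12) (37/2,17) (17,17)]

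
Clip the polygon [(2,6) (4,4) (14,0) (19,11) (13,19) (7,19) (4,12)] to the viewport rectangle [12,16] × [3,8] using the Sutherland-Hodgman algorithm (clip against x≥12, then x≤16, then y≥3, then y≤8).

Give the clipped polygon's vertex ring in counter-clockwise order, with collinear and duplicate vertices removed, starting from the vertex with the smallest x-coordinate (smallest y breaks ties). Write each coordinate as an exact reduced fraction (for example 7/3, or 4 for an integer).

1. After x ≥ 12: [(12,4/5) (14,0) (19,11) (13,19) (12,19)]
2. After x ≤ 16: [(12,4/5) (14,0) (16,22/5) (16,15) (13,19) (12,19)]
3. After y ≥ 3: [(12,3) (169/11,3) (16,22/5) (16,15) (13,19) (12,19)]
4. After y ≤ 8: [(12,8) (12,3) (169/11,3) (16,22/5) (16,8)]
5. Canonical ring: [(12,3) (169/11,3) (16,22/5) (16,8) (12,8)]

Clipped polygon: [(12,3) (169/11,3) (16,22/5) (16,8) (12,8)]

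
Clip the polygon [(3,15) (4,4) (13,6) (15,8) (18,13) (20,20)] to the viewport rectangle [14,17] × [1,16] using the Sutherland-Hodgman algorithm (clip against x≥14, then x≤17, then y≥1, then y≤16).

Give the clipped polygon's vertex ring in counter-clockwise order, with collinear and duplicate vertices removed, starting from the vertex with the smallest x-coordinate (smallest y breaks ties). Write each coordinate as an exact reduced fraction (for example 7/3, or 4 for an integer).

Clipped polygon: [(14,7) (15,8) (17,34/3) (17,16) (14,16)]

1. After x ≥ 14: [(14,310/17) (14,7) (15,8) (18,13) (20,20)]
2. After x ≤ 17: [(17,325/17) (14,310/17) (14,7) (15,8) (17,34/3)]
3. After y ≥ 1: [(17,325/17) (14,310/17) (14,7) (15,8) (17,34/3)]
4. After y ≤ 16: [(17,16) (14,16) (14,7) (15,8) (17,34/3)]
5. Canonical ring: [(14,7) (15,8) (17,34/3) (17,16) (14,16)]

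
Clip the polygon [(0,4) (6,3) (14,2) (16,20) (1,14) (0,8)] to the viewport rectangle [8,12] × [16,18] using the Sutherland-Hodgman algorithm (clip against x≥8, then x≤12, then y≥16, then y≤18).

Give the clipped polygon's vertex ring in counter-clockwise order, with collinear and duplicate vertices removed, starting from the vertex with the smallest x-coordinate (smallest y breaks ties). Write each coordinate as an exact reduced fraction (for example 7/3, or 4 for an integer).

Clipped polygon: [(8,16) (12,16) (12,18) (11,18) (8,84/5)]

1. After x ≥ 8: [(8,11/4) (14,2) (16,20) (8,84/5)]
2. After x ≤ 12: [(8,11/4) (12,9/4) (12,92/5) (8,84/5)]
3. After y ≥ 16: [(8,16) (12,16) (12,92/5) (8,84/5)]
4. After y ≤ 18: [(8,16) (12,16) (12,18) (11,18) (8,84/5)]
5. Canonical ring: [(8,16) (12,16) (12,18) (11,18) (8,84/5)]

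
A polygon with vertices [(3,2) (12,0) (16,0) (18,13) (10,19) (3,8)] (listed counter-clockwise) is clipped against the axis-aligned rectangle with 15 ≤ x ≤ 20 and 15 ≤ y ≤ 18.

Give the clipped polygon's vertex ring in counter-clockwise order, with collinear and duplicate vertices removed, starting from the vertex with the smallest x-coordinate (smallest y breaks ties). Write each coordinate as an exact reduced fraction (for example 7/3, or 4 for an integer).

Clipped polygon: [(15,15) (46/3,15) (15,61/4)]

1. After x ≥ 15: [(15,0) (16,0) (18,13) (15,61/4)]
2. After x ≤ 20: [(15,0) (16,0) (18,13) (15,61/4)]
3. After y ≥ 15: [(15,15) (46/3,15) (15,61/4)]
4. After y ≤ 18: [(15,15) (46/3,15) (15,61/4)]
5. Canonical ring: [(15,15) (46/3,15) (15,61/4)]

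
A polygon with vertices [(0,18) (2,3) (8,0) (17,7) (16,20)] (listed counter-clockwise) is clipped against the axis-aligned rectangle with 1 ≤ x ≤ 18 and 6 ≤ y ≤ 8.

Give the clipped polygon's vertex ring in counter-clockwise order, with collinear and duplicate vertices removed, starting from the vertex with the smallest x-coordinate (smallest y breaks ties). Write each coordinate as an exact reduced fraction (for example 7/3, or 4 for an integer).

1. After x ≥ 1: [(1,145/8) (1,21/2) (2,3) (8,0) (17,7) (16,20)]
2. After x ≤ 18: [(1,145/8) (1,21/2) (2,3) (8,0) (17,7) (16,20)]
3. After y ≥ 6: [(1,145/8) (1,21/2) (8/5,6) (110/7,6) (17,7) (16,20)]
4. After y ≤ 8: [(4/3,8) (8/5,6) (110/7,6) (17,7) (220/13,8)]
5. Canonical ring: [(4/3,8) (8/5,6) (110/7,6) (17,7) (220/13,8)]

Clipped polygon: [(4/3,8) (8/5,6) (110/7,6) (17,7) (220/13,8)]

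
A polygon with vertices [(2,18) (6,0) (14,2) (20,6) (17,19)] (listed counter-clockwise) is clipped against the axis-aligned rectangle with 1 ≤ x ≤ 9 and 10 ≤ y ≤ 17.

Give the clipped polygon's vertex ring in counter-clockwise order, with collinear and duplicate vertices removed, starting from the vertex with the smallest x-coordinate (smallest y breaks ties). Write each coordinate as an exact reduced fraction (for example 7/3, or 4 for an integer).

Clipped polygon: [(20/9,17) (34/9,10) (9,10) (9,17)]

1. After x ≥ 1: [(2,18) (6,0) (14,2) (20,6) (17,19)]
2. After x ≤ 9: [(9,277/15) (2,18) (6,0) (9,3/4)]
3. After y ≥ 10: [(9,10) (9,277/15) (2,18) (34/9,10)]
4. After y ≤ 17: [(9,10) (9,17) (20/9,17) (34/9,10)]
5. Canonical ring: [(20/9,17) (34/9,10) (9,10) (9,17)]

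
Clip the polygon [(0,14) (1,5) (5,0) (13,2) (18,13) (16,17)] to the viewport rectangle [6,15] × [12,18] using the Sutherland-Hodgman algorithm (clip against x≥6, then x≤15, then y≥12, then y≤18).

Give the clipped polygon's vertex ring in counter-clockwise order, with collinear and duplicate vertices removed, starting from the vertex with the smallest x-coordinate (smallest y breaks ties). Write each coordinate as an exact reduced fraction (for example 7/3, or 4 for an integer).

1. After x ≥ 6: [(6,121/8) (6,1/4) (13,2) (18,13) (16,17)]
2. After x ≤ 15: [(15,269/16) (6,121/8) (6,1/4) (13,2) (15,32/5)]
3. After y ≥ 12: [(15,12) (15,269/16) (6,121/8) (6,12)]
4. After y ≤ 18: [(15,12) (15,269/16) (6,121/8) (6,12)]
5. Canonical ring: [(6,12) (15,12) (15,269/16) (6,121/8)]

Clipped polygon: [(6,12) (15,12) (15,269/16) (6,121/8)]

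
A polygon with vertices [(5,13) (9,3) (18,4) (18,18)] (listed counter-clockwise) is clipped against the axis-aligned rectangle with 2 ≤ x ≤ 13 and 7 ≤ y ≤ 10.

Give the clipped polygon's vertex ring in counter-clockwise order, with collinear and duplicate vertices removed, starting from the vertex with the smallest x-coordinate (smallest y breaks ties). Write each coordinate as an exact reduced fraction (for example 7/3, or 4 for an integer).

1. After x ≥ 2: [(5,13) (9,3) (18,4) (18,18)]
2. After x ≤ 13: [(13,209/13) (5,13) (9,3) (13,31/9)]
3. After y ≥ 7: [(13,7) (13,209/13) (5,13) (37/5,7)]
4. After y ≤ 10: [(13,7) (13,10) (31/5,10) (37/5,7)]
5. Canonical ring: [(31/5,10) (37/5,7) (13,7) (13,10)]

Clipped polygon: [(31/5,10) (37/5,7) (13,7) (13,10)]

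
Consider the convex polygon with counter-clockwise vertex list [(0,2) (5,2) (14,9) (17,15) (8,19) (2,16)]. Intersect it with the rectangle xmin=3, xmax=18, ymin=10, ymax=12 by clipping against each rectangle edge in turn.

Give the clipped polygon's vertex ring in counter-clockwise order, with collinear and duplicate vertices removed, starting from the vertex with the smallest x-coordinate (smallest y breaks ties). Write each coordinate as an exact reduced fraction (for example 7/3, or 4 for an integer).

Clipped polygon: [(3,10) (29/2,10) (31/2,12) (3,12)]

1. After x ≥ 3: [(3,2) (5,2) (14,9) (17,15) (8,19) (3,33/2)]
2. After x ≤ 18: [(3,2) (5,2) (14,9) (17,15) (8,19) (3,33/2)]
3. After y ≥ 10: [(3,10) (29/2,10) (17,15) (8,19) (3,33/2)]
4. After y ≤ 12: [(3,12) (3,10) (29/2,10) (31/2,12)]
5. Canonical ring: [(3,10) (29/2,10) (31/2,12) (3,12)]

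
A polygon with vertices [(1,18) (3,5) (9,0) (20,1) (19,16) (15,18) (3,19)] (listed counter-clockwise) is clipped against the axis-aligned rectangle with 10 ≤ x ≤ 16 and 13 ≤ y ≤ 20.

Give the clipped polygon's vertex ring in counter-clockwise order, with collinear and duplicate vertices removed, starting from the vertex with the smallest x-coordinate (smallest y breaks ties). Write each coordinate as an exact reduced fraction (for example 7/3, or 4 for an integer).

1. After x ≥ 10: [(10,1/11) (20,1) (19,16) (15,18) (10,221/12)]
2. After x ≤ 16: [(10,1/11) (16,7/11) (16,35/2) (15,18) (10,221/12)]
3. After y ≥ 13: [(10,13) (16,13) (16,35/2) (15,18) (10,221/12)]
4. After y ≤ 20: [(10,13) (16,13) (16,35/2) (15,18) (10,221/12)]
5. Canonical ring: [(10,13) (16,13) (16,35/2) (15,18) (10,221/12)]

Clipped polygon: [(10,13) (16,13) (16,35/2) (15,18) (10,221/12)]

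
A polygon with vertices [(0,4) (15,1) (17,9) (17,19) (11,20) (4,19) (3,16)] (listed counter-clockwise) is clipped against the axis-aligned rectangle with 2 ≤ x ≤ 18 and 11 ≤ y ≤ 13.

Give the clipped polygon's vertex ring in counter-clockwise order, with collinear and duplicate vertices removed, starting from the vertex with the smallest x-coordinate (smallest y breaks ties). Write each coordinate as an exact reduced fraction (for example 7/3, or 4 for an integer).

1. After x ≥ 2: [(2,12) (2,18/5) (15,1) (17,9) (17,19) (11,20) (4,19) (3,16)]
2. After x ≤ 18: [(2,12) (2,18/5) (15,1) (17,9) (17,19) (11,20) (4,19) (3,16)]
3. After y ≥ 11: [(2,12) (2,11) (17,11) (17,19) (11,20) (4,19) (3,16)]
4. After y ≤ 13: [(9/4,13) (2,12) (2,11) (17,11) (17,13)]
5. Canonical ring: [(2,11) (17,11) (17,13) (9/4,13) (2,12)]

Clipped polygon: [(2,11) (17,11) (17,13) (9/4,13) (2,12)]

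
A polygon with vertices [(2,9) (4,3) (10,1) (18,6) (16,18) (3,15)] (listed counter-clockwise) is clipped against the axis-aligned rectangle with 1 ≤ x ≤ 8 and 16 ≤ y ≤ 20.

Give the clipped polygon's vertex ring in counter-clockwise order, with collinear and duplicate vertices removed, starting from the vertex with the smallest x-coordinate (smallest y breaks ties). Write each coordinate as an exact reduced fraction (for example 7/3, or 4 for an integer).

Clipped polygon: [(22/3,16) (8,16) (8,210/13)]

1. After x ≥ 1: [(2,9) (4,3) (10,1) (18,6) (16,18) (3,15)]
2. After x ≤ 8: [(2,9) (4,3) (8,5/3) (8,210/13) (3,15)]
3. After y ≥ 16: [(8,16) (8,210/13) (22/3,16)]
4. After y ≤ 20: [(8,16) (8,210/13) (22/3,16)]
5. Canonical ring: [(22/3,16) (8,16) (8,210/13)]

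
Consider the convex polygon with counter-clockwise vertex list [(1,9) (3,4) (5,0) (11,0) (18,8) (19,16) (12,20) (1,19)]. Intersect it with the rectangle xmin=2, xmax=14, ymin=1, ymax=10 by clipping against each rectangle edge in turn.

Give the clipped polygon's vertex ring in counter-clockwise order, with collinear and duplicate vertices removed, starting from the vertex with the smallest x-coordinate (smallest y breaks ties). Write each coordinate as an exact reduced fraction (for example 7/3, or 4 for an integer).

1. After x ≥ 2: [(2,13/2) (3,4) (5,0) (11,0) (18,8) (19,16) (12,20) (2,210/11)]
2. After x ≤ 14: [(2,13/2) (3,4) (5,0) (11,0) (14,24/7) (14,132/7) (12,20) (2,210/11)]
3. After y ≥ 1: [(2,13/2) (3,4) (9/2,1) (95/8,1) (14,24/7) (14,132/7) (12,20) (2,210/11)]
4. After y ≤ 10: [(2,10) (2,13/2) (3,4) (9/2,1) (95/8,1) (14,24/7) (14,10)]
5. Canonical ring: [(2,13/2) (3,4) (9/2,1) (95/8,1) (14,24/7) (14,10) (2,10)]

Clipped polygon: [(2,13/2) (3,4) (9/2,1) (95/8,1) (14,24/7) (14,10) (2,10)]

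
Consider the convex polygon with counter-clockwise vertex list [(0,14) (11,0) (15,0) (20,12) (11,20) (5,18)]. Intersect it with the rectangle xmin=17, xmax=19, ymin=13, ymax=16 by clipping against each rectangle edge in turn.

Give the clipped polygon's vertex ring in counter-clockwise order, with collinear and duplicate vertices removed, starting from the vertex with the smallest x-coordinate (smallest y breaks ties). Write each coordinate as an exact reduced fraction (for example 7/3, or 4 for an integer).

1. After x ≥ 17: [(17,24/5) (20,12) (17,44/3)]
2. After x ≤ 19: [(17,24/5) (19,48/5) (19,116/9) (17,44/3)]
3. After y ≥ 13: [(17,13) (151/8,13) (17,44/3)]
4. After y ≤ 16: [(17,13) (151/8,13) (17,44/3)]
5. Canonical ring: [(17,13) (151/8,13) (17,44/3)]

Clipped polygon: [(17,13) (151/8,13) (17,44/3)]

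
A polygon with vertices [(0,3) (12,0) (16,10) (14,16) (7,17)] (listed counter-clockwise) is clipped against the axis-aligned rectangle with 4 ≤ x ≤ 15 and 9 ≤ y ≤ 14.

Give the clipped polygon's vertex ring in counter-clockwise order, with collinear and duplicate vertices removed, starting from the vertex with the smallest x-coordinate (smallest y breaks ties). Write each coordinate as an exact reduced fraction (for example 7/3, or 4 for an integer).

Clipped polygon: [(4,9) (15,9) (15,13) (44/3,14) (11/2,14) (4,11)]

1. After x ≥ 4: [(4,11) (4,2) (12,0) (16,10) (14,16) (7,17)]
2. After x ≤ 15: [(4,11) (4,2) (12,0) (15,15/2) (15,13) (14,16) (7,17)]
3. After y ≥ 9: [(4,11) (4,9) (15,9) (15,13) (14,16) (7,17)]
4. After y ≤ 14: [(11/2,14) (4,11) (4,9) (15,9) (15,13) (44/3,14)]
5. Canonical ring: [(4,9) (15,9) (15,13) (44/3,14) (11/2,14) (4,11)]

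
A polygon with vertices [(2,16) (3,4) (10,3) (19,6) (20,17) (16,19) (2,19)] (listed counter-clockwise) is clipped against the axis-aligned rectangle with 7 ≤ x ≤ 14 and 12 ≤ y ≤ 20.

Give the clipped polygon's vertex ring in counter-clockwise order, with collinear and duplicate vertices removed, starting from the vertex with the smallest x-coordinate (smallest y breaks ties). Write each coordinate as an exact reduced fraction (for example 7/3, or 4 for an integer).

Clipped polygon: [(7,12) (14,12) (14,19) (7,19)]

1. After x ≥ 7: [(7,24/7) (10,3) (19,6) (20,17) (16,19) (7,19)]
2. After x ≤ 14: [(7,24/7) (10,3) (14,13/3) (14,19) (7,19)]
3. After y ≥ 12: [(7,12) (14,12) (14,19) (7,19)]
4. After y ≤ 20: [(7,12) (14,12) (14,19) (7,19)]
5. Canonical ring: [(7,12) (14,12) (14,19) (7,19)]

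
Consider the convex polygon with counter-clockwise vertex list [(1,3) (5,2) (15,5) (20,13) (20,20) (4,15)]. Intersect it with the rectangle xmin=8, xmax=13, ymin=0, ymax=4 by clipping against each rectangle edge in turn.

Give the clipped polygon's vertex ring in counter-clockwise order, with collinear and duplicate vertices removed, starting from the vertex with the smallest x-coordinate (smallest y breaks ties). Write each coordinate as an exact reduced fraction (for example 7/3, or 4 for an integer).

1. After x ≥ 8: [(8,29/10) (15,5) (20,13) (20,20) (8,65/4)]
2. After x ≤ 13: [(8,29/10) (13,22/5) (13,285/16) (8,65/4)]
3. After y ≥ 0: [(8,29/10) (13,22/5) (13,285/16) (8,65/4)]
4. After y ≤ 4: [(8,4) (8,29/10) (35/3,4)]
5. Canonical ring: [(8,29/10) (35/3,4) (8,4)]

Clipped polygon: [(8,29/10) (35/3,4) (8,4)]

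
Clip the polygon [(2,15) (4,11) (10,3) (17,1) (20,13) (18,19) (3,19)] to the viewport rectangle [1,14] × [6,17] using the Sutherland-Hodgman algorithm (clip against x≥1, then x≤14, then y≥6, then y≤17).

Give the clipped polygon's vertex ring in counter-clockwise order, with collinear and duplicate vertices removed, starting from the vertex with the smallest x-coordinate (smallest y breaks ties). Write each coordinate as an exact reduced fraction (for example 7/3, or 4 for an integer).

1. After x ≥ 1: [(2,15) (4,11) (10,3) (17,1) (20,13) (18,19) (3,19)]
2. After x ≤ 14: [(2,15) (4,11) (10,3) (14,13/7) (14,19) (3,19)]
3. After y ≥ 6: [(2,15) (4,11) (31/4,6) (14,6) (14,19) (3,19)]
4. After y ≤ 17: [(5/2,17) (2,15) (4,11) (31/4,6) (14,6) (14,17)]
5. Canonical ring: [(2,15) (4,11) (31/4,6) (14,6) (14,17) (5/2,17)]

Clipped polygon: [(2,15) (4,11) (31/4,6) (14,6) (14,17) (5/2,17)]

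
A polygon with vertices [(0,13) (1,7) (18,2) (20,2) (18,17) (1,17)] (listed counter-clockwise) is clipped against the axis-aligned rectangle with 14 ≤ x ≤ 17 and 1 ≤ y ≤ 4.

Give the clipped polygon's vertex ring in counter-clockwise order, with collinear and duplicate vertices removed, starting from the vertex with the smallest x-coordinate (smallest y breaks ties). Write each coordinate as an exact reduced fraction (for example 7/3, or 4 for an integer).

1. After x ≥ 14: [(14,54/17) (18,2) (20,2) (18,17) (14,17)]
2. After x ≤ 17: [(14,54/17) (17,39/17) (17,17) (14,17)]
3. After y ≥ 1: [(14,54/17) (17,39/17) (17,17) (14,17)]
4. After y ≤ 4: [(14,4) (14,54/17) (17,39/17) (17,4)]
5. Canonical ring: [(14,54/17) (17,39/17) (17,4) (14,4)]

Clipped polygon: [(14,54/17) (17,39/17) (17,4) (14,4)]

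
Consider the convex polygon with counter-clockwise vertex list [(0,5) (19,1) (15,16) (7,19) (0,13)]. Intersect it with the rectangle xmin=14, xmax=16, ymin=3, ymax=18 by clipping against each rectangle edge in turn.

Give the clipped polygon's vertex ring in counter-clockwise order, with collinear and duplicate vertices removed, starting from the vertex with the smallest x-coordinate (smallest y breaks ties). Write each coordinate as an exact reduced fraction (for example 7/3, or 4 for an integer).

1. After x ≥ 14: [(14,39/19) (19,1) (15,16) (14,131/8)]
2. After x ≤ 16: [(14,39/19) (16,31/19) (16,49/4) (15,16) (14,131/8)]
3. After y ≥ 3: [(14,3) (16,3) (16,49/4) (15,16) (14,131/8)]
4. After y ≤ 18: [(14,3) (16,3) (16,49/4) (15,16) (14,131/8)]
5. Canonical ring: [(14,3) (16,3) (16,49/4) (15,16) (14,131/8)]

Clipped polygon: [(14,3) (16,3) (16,49/4) (15,16) (14,131/8)]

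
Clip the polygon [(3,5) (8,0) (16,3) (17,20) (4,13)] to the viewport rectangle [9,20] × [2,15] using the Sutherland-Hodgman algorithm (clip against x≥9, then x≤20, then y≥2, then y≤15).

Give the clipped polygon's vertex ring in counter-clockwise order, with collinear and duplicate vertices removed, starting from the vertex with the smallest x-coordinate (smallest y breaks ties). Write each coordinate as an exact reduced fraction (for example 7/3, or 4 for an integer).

1. After x ≥ 9: [(9,3/8) (16,3) (17,20) (9,204/13)]
2. After x ≤ 20: [(9,3/8) (16,3) (17,20) (9,204/13)]
3. After y ≥ 2: [(9,2) (40/3,2) (16,3) (17,20) (9,204/13)]
4. After y ≤ 15: [(9,15) (9,2) (40/3,2) (16,3) (284/17,15)]
5. Canonical ring: [(9,2) (40/3,2) (16,3) (284/17,15) (9,15)]

Clipped polygon: [(9,2) (40/3,2) (16,3) (284/17,15) (9,15)]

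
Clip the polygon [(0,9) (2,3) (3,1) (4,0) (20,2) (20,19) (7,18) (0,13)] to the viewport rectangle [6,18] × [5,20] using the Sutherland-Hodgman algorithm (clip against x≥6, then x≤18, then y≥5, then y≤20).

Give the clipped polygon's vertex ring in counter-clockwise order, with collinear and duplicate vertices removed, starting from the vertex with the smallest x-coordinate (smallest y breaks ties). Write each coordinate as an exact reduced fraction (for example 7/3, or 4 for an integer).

1. After x ≥ 6: [(6,1/4) (20,2) (20,19) (7,18) (6,121/7)]
2. After x ≤ 18: [(6,1/4) (18,7/4) (18,245/13) (7,18) (6,121/7)]
3. After y ≥ 5: [(6,5) (18,5) (18,245/13) (7,18) (6,121/7)]
4. After y ≤ 20: [(6,5) (18,5) (18,245/13) (7,18) (6,121/7)]
5. Canonical ring: [(6,5) (18,5) (18,245/13) (7,18) (6,121/7)]

Clipped polygon: [(6,5) (18,5) (18,245/13) (7,18) (6,121/7)]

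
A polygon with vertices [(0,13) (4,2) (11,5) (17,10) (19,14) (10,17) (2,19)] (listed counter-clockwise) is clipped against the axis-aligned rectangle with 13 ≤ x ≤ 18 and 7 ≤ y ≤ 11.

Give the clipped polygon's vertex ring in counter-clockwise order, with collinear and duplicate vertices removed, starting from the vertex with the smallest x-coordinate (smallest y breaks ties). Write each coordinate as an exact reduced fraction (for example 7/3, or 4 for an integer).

1. After x ≥ 13: [(13,20/3) (17,10) (19,14) (13,16)]
2. After x ≤ 18: [(13,20/3) (17,10) (18,12) (18,43/3) (13,16)]
3. After y ≥ 7: [(13,7) (67/5,7) (17,10) (18,12) (18,43/3) (13,16)]
4. After y ≤ 11: [(13,11) (13,7) (67/5,7) (17,10) (35/2,11)]
5. Canonical ring: [(13,7) (67/5,7) (17,10) (35/2,11) (13,11)]

Clipped polygon: [(13,7) (67/5,7) (17,10) (35/2,11) (13,11)]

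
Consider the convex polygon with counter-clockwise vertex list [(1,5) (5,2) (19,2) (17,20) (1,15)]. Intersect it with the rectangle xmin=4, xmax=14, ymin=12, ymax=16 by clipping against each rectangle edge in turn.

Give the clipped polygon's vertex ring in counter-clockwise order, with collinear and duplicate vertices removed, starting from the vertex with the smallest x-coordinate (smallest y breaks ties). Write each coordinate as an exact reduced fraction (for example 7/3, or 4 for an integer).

Clipped polygon: [(4,12) (14,12) (14,16) (21/5,16) (4,255/16)]

1. After x ≥ 4: [(4,11/4) (5,2) (19,2) (17,20) (4,255/16)]
2. After x ≤ 14: [(4,11/4) (5,2) (14,2) (14,305/16) (4,255/16)]
3. After y ≥ 12: [(4,12) (14,12) (14,305/16) (4,255/16)]
4. After y ≤ 16: [(4,12) (14,12) (14,16) (21/5,16) (4,255/16)]
5. Canonical ring: [(4,12) (14,12) (14,16) (21/5,16) (4,255/16)]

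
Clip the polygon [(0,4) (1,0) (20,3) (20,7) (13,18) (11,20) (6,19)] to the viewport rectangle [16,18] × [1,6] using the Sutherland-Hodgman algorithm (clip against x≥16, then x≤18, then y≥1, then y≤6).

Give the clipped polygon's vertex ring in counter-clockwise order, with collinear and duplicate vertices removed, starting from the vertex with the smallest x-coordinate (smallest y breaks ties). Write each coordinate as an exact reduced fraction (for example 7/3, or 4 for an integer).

1. After x ≥ 16: [(16,45/19) (20,3) (20,7) (16,93/7)]
2. After x ≤ 18: [(16,45/19) (18,51/19) (18,71/7) (16,93/7)]
3. After y ≥ 1: [(16,45/19) (18,51/19) (18,71/7) (16,93/7)]
4. After y ≤ 6: [(16,6) (16,45/19) (18,51/19) (18,6)]
5. Canonical ring: [(16,45/19) (18,51/19) (18,6) (16,6)]

Clipped polygon: [(16,45/19) (18,51/19) (18,6) (16,6)]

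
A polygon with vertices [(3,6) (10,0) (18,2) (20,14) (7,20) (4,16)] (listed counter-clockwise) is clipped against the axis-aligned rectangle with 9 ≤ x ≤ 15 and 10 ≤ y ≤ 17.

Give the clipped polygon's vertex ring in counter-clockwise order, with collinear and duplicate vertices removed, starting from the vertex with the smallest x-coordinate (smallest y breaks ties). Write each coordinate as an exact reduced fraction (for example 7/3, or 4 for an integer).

Clipped polygon: [(9,10) (15,10) (15,212/13) (27/2,17) (9,17)]

1. After x ≥ 9: [(9,6/7) (10,0) (18,2) (20,14) (9,248/13)]
2. After x ≤ 15: [(9,6/7) (10,0) (15,5/4) (15,212/13) (9,248/13)]
3. After y ≥ 10: [(9,10) (15,10) (15,212/13) (9,248/13)]
4. After y ≤ 17: [(9,17) (9,10) (15,10) (15,212/13) (27/2,17)]
5. Canonical ring: [(9,10) (15,10) (15,212/13) (27/2,17) (9,17)]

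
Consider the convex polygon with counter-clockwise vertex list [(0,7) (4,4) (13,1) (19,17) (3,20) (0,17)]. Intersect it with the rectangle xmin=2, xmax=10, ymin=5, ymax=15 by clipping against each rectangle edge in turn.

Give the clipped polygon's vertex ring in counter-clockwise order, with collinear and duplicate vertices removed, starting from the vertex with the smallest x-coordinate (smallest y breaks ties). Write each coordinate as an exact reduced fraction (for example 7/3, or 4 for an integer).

1. After x ≥ 2: [(2,11/2) (4,4) (13,1) (19,17) (3,20) (2,19)]
2. After x ≤ 10: [(2,11/2) (4,4) (10,2) (10,299/16) (3,20) (2,19)]
3. After y ≥ 5: [(2,11/2) (8/3,5) (10,5) (10,299/16) (3,20) (2,19)]
4. After y ≤ 15: [(2,15) (2,11/2) (8/3,5) (10,5) (10,15)]
5. Canonical ring: [(2,11/2) (8/3,5) (10,5) (10,15) (2,15)]

Clipped polygon: [(2,11/2) (8/3,5) (10,5) (10,15) (2,15)]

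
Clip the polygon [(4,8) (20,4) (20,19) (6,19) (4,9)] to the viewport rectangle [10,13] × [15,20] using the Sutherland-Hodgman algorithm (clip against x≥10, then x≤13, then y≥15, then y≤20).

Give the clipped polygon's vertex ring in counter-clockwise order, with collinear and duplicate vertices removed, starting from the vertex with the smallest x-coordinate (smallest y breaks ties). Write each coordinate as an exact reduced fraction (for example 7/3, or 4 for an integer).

Clipped polygon: [(10,15) (13,15) (13,19) (10,19)]

1. After x ≥ 10: [(10,13/2) (20,4) (20,19) (10,19)]
2. After x ≤ 13: [(10,13/2) (13,23/4) (13,19) (10,19)]
3. After y ≥ 15: [(10,15) (13,15) (13,19) (10,19)]
4. After y ≤ 20: [(10,15) (13,15) (13,19) (10,19)]
5. Canonical ring: [(10,15) (13,15) (13,19) (10,19)]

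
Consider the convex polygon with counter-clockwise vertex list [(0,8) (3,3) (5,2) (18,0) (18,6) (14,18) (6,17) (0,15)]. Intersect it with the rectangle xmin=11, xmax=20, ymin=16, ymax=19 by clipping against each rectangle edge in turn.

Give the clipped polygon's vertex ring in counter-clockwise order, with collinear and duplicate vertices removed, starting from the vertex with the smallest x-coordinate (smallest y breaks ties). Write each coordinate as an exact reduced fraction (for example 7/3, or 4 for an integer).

Clipped polygon: [(11,16) (44/3,16) (14,18) (11,141/8)]

1. After x ≥ 11: [(11,14/13) (18,0) (18,6) (14,18) (11,141/8)]
2. After x ≤ 20: [(11,14/13) (18,0) (18,6) (14,18) (11,141/8)]
3. After y ≥ 16: [(11,16) (44/3,16) (14,18) (11,141/8)]
4. After y ≤ 19: [(11,16) (44/3,16) (14,18) (11,141/8)]
5. Canonical ring: [(11,16) (44/3,16) (14,18) (11,141/8)]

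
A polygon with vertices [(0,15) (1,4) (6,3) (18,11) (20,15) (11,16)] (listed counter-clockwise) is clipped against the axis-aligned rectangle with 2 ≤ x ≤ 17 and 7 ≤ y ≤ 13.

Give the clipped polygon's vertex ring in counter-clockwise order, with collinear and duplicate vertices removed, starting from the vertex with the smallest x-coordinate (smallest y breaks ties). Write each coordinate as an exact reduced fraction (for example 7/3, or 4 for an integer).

Clipped polygon: [(2,7) (12,7) (17,31/3) (17,13) (2,13)]

1. After x ≥ 2: [(2,167/11) (2,19/5) (6,3) (18,11) (20,15) (11,16)]
2. After x ≤ 17: [(2,167/11) (2,19/5) (6,3) (17,31/3) (17,46/3) (11,16)]
3. After y ≥ 7: [(2,167/11) (2,7) (12,7) (17,31/3) (17,46/3) (11,16)]
4. After y ≤ 13: [(2,13) (2,7) (12,7) (17,31/3) (17,13)]
5. Canonical ring: [(2,7) (12,7) (17,31/3) (17,13) (2,13)]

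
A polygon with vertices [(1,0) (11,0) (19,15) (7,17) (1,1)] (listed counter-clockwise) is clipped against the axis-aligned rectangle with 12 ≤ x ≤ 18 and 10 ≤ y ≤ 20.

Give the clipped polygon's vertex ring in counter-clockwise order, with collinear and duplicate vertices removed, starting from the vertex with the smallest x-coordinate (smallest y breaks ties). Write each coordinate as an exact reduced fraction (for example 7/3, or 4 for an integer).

1. After x ≥ 12: [(12,15/8) (19,15) (12,97/6)]
2. After x ≤ 18: [(12,15/8) (18,105/8) (18,91/6) (12,97/6)]
3. After y ≥ 10: [(12,10) (49/3,10) (18,105/8) (18,91/6) (12,97/6)]
4. After y ≤ 20: [(12,10) (49/3,10) (18,105/8) (18,91/6) (12,97/6)]
5. Canonical ring: [(12,10) (49/3,10) (18,105/8) (18,91/6) (12,97/6)]

Clipped polygon: [(12,10) (49/3,10) (18,105/8) (18,91/6) (12,97/6)]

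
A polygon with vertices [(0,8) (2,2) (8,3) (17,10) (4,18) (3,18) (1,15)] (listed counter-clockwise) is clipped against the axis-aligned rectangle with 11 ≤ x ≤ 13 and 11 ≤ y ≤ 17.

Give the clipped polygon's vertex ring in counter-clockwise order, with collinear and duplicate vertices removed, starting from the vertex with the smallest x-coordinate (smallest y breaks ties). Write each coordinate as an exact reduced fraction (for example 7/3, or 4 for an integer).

1. After x ≥ 11: [(11,16/3) (17,10) (11,178/13)]
2. After x ≤ 13: [(11,16/3) (13,62/9) (13,162/13) (11,178/13)]
3. After y ≥ 11: [(11,11) (13,11) (13,162/13) (11,178/13)]
4. After y ≤ 17: [(11,11) (13,11) (13,162/13) (11,178/13)]
5. Canonical ring: [(11,11) (13,11) (13,162/13) (11,178/13)]

Clipped polygon: [(11,11) (13,11) (13,162/13) (11,178/13)]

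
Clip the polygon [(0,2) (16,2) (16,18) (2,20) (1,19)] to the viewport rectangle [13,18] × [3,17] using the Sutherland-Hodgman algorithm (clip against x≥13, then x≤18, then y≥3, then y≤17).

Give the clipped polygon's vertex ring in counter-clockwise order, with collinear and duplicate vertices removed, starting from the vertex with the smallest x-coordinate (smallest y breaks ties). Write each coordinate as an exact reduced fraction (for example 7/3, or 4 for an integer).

Clipped polygon: [(13,3) (16,3) (16,17) (13,17)]

1. After x ≥ 13: [(13,2) (16,2) (16,18) (13,129/7)]
2. After x ≤ 18: [(13,2) (16,2) (16,18) (13,129/7)]
3. After y ≥ 3: [(13,3) (16,3) (16,18) (13,129/7)]
4. After y ≤ 17: [(13,17) (13,3) (16,3) (16,17)]
5. Canonical ring: [(13,3) (16,3) (16,17) (13,17)]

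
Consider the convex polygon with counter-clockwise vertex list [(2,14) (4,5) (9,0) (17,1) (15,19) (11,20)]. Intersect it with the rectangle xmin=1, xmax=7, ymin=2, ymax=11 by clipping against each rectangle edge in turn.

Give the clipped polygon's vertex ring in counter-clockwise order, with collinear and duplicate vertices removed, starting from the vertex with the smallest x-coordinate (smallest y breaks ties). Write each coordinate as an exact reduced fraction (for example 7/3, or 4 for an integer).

Clipped polygon: [(8/3,11) (4,5) (7,2) (7,11)]

1. After x ≥ 1: [(2,14) (4,5) (9,0) (17,1) (15,19) (11,20)]
2. After x ≤ 7: [(7,52/3) (2,14) (4,5) (7,2)]
3. After y ≥ 2: [(7,52/3) (2,14) (4,5) (7,2)]
4. After y ≤ 11: [(7,11) (8/3,11) (4,5) (7,2)]
5. Canonical ring: [(8/3,11) (4,5) (7,2) (7,11)]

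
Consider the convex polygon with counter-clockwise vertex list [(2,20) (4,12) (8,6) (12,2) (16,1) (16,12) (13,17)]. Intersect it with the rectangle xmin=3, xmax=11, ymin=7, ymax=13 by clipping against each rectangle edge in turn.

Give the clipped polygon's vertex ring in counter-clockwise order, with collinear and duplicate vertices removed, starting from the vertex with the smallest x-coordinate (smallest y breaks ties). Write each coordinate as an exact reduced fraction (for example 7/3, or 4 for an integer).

Clipped polygon: [(15/4,13) (4,12) (22/3,7) (11,7) (11,13)]

1. After x ≥ 3: [(3,217/11) (3,16) (4,12) (8,6) (12,2) (16,1) (16,12) (13,17)]
2. After x ≤ 11: [(11,193/11) (3,217/11) (3,16) (4,12) (8,6) (11,3)]
3. After y ≥ 7: [(11,7) (11,193/11) (3,217/11) (3,16) (4,12) (22/3,7)]
4. After y ≤ 13: [(11,7) (11,13) (15/4,13) (4,12) (22/3,7)]
5. Canonical ring: [(15/4,13) (4,12) (22/3,7) (11,7) (11,13)]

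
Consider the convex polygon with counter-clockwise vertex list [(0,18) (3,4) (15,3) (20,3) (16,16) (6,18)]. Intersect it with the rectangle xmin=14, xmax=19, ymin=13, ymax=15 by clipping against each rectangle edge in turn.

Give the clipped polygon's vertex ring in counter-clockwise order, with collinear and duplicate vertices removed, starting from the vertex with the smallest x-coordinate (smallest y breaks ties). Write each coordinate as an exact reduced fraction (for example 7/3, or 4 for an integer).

1. After x ≥ 14: [(14,37/12) (15,3) (20,3) (16,16) (14,82/5)]
2. After x ≤ 19: [(14,37/12) (15,3) (19,3) (19,25/4) (16,16) (14,82/5)]
3. After y ≥ 13: [(14,13) (220/13,13) (16,16) (14,82/5)]
4. After y ≤ 15: [(14,15) (14,13) (220/13,13) (212/13,15)]
5. Canonical ring: [(14,13) (220/13,13) (212/13,15) (14,15)]

Clipped polygon: [(14,13) (220/13,13) (212/13,15) (14,15)]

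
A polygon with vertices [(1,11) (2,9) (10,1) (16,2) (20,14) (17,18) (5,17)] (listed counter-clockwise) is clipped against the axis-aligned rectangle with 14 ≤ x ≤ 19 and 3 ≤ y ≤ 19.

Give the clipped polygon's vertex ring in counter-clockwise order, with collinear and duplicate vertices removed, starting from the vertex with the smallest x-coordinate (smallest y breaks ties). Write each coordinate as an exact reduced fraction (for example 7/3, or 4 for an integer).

1. After x ≥ 14: [(14,5/3) (16,2) (20,14) (17,18) (14,71/4)]
2. After x ≤ 19: [(14,5/3) (16,2) (19,11) (19,46/3) (17,18) (14,71/4)]
3. After y ≥ 3: [(14,3) (49/3,3) (19,11) (19,46/3) (17,18) (14,71/4)]
4. After y ≤ 19: [(14,3) (49/3,3) (19,11) (19,46/3) (17,18) (14,71/4)]
5. Canonical ring: [(14,3) (49/3,3) (19,11) (19,46/3) (17,18) (14,71/4)]

Clipped polygon: [(14,3) (49/3,3) (19,11) (19,46/3) (17,18) (14,71/4)]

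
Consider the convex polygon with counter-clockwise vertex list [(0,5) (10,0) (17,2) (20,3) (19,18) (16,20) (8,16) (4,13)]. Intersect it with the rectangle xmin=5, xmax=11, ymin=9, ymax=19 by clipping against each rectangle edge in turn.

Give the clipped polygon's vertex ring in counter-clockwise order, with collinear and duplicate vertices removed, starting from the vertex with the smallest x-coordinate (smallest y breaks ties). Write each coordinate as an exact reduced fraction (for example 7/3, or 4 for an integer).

Clipped polygon: [(5,9) (11,9) (11,35/2) (8,16) (5,55/4)]

1. After x ≥ 5: [(5,5/2) (10,0) (17,2) (20,3) (19,18) (16,20) (8,16) (5,55/4)]
2. After x ≤ 11: [(5,5/2) (10,0) (11,2/7) (11,35/2) (8,16) (5,55/4)]
3. After y ≥ 9: [(5,9) (11,9) (11,35/2) (8,16) (5,55/4)]
4. After y ≤ 19: [(5,9) (11,9) (11,35/2) (8,16) (5,55/4)]
5. Canonical ring: [(5,9) (11,9) (11,35/2) (8,16) (5,55/4)]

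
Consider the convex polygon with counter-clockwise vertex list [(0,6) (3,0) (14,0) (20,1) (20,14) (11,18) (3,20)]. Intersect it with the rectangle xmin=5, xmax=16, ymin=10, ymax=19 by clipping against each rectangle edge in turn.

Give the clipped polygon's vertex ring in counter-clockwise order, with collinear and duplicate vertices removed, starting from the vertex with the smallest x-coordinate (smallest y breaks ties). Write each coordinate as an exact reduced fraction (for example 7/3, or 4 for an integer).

Clipped polygon: [(5,10) (16,10) (16,142/9) (11,18) (7,19) (5,19)]

1. After x ≥ 5: [(5,0) (14,0) (20,1) (20,14) (11,18) (5,39/2)]
2. After x ≤ 16: [(5,0) (14,0) (16,1/3) (16,142/9) (11,18) (5,39/2)]
3. After y ≥ 10: [(5,10) (16,10) (16,142/9) (11,18) (5,39/2)]
4. After y ≤ 19: [(5,19) (5,10) (16,10) (16,142/9) (11,18) (7,19)]
5. Canonical ring: [(5,10) (16,10) (16,142/9) (11,18) (7,19) (5,19)]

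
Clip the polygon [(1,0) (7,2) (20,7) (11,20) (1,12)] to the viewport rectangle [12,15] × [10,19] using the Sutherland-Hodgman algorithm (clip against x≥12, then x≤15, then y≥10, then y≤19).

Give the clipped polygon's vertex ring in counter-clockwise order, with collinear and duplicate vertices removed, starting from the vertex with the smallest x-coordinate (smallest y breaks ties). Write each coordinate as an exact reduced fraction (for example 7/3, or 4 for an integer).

1. After x ≥ 12: [(12,51/13) (20,7) (12,167/9)]
2. After x ≤ 15: [(12,51/13) (15,66/13) (15,128/9) (12,167/9)]
3. After y ≥ 10: [(12,10) (15,10) (15,128/9) (12,167/9)]
4. After y ≤ 19: [(12,10) (15,10) (15,128/9) (12,167/9)]
5. Canonical ring: [(12,10) (15,10) (15,128/9) (12,167/9)]

Clipped polygon: [(12,10) (15,10) (15,128/9) (12,167/9)]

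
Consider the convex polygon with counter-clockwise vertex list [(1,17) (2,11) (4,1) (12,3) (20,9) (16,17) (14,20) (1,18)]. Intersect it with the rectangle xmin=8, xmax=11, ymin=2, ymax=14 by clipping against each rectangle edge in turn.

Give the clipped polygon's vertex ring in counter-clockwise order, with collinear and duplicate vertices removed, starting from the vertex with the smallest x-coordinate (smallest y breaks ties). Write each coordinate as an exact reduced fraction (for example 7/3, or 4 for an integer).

1. After x ≥ 8: [(8,2) (12,3) (20,9) (16,17) (14,20) (8,248/13)]
2. After x ≤ 11: [(8,2) (11,11/4) (11,254/13) (8,248/13)]
3. After y ≥ 2: [(8,2) (11,11/4) (11,254/13) (8,248/13)]
4. After y ≤ 14: [(8,14) (8,2) (11,11/4) (11,14)]
5. Canonical ring: [(8,2) (11,11/4) (11,14) (8,14)]

Clipped polygon: [(8,2) (11,11/4) (11,14) (8,14)]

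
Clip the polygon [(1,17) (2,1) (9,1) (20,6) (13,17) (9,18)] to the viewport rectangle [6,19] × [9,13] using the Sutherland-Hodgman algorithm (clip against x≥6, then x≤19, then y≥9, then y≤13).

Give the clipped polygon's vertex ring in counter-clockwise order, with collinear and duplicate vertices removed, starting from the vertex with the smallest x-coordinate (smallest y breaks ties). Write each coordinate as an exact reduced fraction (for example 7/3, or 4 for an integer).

1. After x ≥ 6: [(6,141/8) (6,1) (9,1) (20,6) (13,17) (9,18)]
2. After x ≤ 19: [(6,141/8) (6,1) (9,1) (19,61/11) (19,53/7) (13,17) (9,18)]
3. After y ≥ 9: [(6,141/8) (6,9) (199/11,9) (13,17) (9,18)]
4. After y ≤ 13: [(6,13) (6,9) (199/11,9) (171/11,13)]
5. Canonical ring: [(6,9) (199/11,9) (171/11,13) (6,13)]

Clipped polygon: [(6,9) (199/11,9) (171/11,13) (6,13)]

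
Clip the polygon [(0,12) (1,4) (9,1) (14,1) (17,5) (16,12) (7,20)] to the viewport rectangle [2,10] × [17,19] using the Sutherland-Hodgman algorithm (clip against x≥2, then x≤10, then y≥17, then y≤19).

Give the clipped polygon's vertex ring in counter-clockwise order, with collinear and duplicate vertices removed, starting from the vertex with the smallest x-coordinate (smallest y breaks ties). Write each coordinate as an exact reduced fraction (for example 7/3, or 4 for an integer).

1. After x ≥ 2: [(2,100/7) (2,29/8) (9,1) (14,1) (17,5) (16,12) (7,20)]
2. After x ≤ 10: [(2,100/7) (2,29/8) (9,1) (10,1) (10,52/3) (7,20)]
3. After y ≥ 17: [(35/8,17) (10,17) (10,52/3) (7,20)]
4. After y ≤ 19: [(49/8,19) (35/8,17) (10,17) (10,52/3) (65/8,19)]
5. Canonical ring: [(35/8,17) (10,17) (10,52/3) (65/8,19) (49/8,19)]

Clipped polygon: [(35/8,17) (10,17) (10,52/3) (65/8,19) (49/8,19)]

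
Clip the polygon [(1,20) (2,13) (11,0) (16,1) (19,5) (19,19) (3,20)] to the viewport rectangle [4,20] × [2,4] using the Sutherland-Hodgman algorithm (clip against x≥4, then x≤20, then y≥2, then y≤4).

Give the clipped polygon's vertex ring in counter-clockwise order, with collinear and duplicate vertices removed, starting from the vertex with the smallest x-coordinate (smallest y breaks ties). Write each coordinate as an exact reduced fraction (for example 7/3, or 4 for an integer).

Clipped polygon: [(107/13,4) (125/13,2) (67/4,2) (73/4,4)]

1. After x ≥ 4: [(4,91/9) (11,0) (16,1) (19,5) (19,19) (4,319/16)]
2. After x ≤ 20: [(4,91/9) (11,0) (16,1) (19,5) (19,19) (4,319/16)]
3. After y ≥ 2: [(4,91/9) (125/13,2) (67/4,2) (19,5) (19,19) (4,319/16)]
4. After y ≤ 4: [(107/13,4) (125/13,2) (67/4,2) (73/4,4)]
5. Canonical ring: [(107/13,4) (125/13,2) (67/4,2) (73/4,4)]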